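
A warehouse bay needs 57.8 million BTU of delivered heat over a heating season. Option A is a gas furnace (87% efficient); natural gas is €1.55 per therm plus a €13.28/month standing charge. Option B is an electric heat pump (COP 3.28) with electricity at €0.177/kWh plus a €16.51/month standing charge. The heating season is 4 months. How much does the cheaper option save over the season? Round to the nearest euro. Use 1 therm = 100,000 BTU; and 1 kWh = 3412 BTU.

€103

Heat load = 57.8 × 10⁶ BTU = 57,800,000 BTU
Gas: input = 57,800,000 / 0.870 = 66,436,782 BTU = 664.4 therm → 664.4 × €1.55 = €1,029.77; + 4 × €13.28 standing = €1,082.89
Heat pump: 57,800,000 BTU / 3412 = 16,940 kWh heat; / 3.28 = 5,165 kWh in → × €0.177 = €914.15; + 4 × €16.51 standing = €980.19
Difference = |€1,082.89 − €980.19| = €102.70 ≈ €103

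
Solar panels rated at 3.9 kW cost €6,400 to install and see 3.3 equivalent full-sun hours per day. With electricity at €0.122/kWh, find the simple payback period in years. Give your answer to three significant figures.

11.2 years

Daily generation = 3.9 kW × 3.3 h = 12.87 kWh
Annual generation = 12.87 × 365 = 4697.5 kWh
Annual savings = 4697.5 × €0.122 = €573.10
Payback = €6,400 / €573.10 = 11.2 years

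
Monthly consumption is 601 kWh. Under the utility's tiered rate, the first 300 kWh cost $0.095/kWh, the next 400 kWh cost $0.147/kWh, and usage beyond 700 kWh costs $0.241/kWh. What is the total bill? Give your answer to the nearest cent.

First 300 kWh × $0.095 = $28.50
Next 301 kWh × $0.147 = $44.25
Remaining tier: 0 kWh (not reached)
Total = $72.75

$72.75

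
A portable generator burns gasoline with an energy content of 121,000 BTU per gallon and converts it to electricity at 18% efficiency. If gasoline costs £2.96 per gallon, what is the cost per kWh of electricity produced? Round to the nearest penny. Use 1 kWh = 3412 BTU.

Electrical output per gallon = 121,000 BTU × 0.18 / 3412 BTU/kWh = 6.383 kWh
Cost per kWh = £2.96 / 6.383 kWh = £0.464

£0.46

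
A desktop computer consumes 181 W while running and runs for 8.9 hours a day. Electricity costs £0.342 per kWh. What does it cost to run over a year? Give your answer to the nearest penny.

£201.09

Energy = 181 W × 8.9 h/day × 365 days = 587,978 Wh = 588 kWh
Cost = 588 kWh × £0.342/kWh = £201.09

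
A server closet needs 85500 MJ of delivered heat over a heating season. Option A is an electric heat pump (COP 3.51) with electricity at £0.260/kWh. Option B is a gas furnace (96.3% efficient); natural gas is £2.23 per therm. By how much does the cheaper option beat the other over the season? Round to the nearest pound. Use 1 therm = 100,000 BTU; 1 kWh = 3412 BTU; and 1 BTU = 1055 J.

Heat load = 85500 MJ = 85,500,000,000 J / 1055 = 81,042,654 BTU
Gas: input = 81,042,654 / 0.963 = 84,156,442 BTU = 841.6 therm → 841.6 × £2.23 = £1,876.69
Heat pump: 81,042,654 BTU / 3412 = 23,750 kWh heat; / 3.51 = 6,767 kWh in → × £0.260 = £1,759.43
Difference = |£1,876.69 − £1,759.43| = £117.26 ≈ £117

£117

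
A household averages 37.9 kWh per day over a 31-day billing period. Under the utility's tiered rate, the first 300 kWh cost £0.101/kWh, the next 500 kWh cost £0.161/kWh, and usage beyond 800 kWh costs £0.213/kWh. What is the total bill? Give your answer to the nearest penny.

Usage = 37.9 kWh/day × 31 days = 1174.9 kWh
First 300 kWh × £0.101 = £30.30
Next 500 kWh × £0.161 = £80.50
Remaining 374.9 kWh × £0.213 = £79.85
Total = £190.65

£190.65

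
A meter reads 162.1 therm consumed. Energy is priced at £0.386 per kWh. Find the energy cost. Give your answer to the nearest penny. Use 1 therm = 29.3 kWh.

£1833.32

162.1 therm × (29.3 kWh/therm) = 4,750 kWh
Cost = 4,750 kWh × £0.386/kWh = £1,833.32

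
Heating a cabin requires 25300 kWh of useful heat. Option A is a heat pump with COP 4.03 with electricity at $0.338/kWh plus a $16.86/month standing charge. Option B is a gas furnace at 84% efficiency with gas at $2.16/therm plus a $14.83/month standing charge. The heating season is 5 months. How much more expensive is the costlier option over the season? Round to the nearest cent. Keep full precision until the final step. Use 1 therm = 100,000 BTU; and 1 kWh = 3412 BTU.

$87.66

Heat load = 25300 kWh × 3412 = 86,323,600 BTU
Gas: input = 86,323,600 / 0.84 = 102,766,190 BTU = 1,028 therm → 1,028 × $2.16 = $2,219.75; + 5 × $14.83 standing = $2,293.90
Heat pump: 86,323,600 BTU / 3412 = 25,300 kWh heat; / 4.03 = 6,278 kWh in → × $0.338 = $2,121.94; + 5 × $16.86 standing = $2,206.24
Difference = |$2,293.90 − $2,206.24| = $87.66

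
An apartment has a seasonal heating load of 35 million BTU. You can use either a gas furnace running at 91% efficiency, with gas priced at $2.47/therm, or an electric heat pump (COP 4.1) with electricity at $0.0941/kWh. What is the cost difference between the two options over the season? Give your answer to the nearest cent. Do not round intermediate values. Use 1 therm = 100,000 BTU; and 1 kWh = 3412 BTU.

$714.57

Heat load = 35 × 10⁶ BTU = 35,000,000 BTU
Gas: input = 35,000,000 / 0.91 = 38,461,538 BTU = 384.6 therm → 384.6 × $2.47 = $950.00
Heat pump: 35,000,000 BTU / 3412 = 10,260 kWh heat; / 4.1 = 2,502 kWh in → × $0.0941 = $235.43
Difference = |$950.00 − $235.43| = $714.57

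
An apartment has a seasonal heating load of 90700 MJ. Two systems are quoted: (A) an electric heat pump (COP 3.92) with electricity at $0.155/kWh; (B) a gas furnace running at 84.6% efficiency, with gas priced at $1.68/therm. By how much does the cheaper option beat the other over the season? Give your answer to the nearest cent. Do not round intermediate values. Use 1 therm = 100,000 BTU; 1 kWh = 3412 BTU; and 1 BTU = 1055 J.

$710.93

Heat load = 90700 MJ = 90,700,000,000 J / 1055 = 85,971,564 BTU
Gas: input = 85,971,564 / 0.846 = 101,621,234 BTU = 1,016 therm → 1,016 × $1.68 = $1,707.24
Heat pump: 85,971,564 BTU / 3412 = 25,200 kWh heat; / 3.92 = 6,428 kWh in → × $0.155 = $996.30
Difference = |$1,707.24 − $996.30| = $710.93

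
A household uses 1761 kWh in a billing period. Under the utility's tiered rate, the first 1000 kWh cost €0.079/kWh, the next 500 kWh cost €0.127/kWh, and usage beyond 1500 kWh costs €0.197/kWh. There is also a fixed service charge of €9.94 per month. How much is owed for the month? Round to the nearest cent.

First 1000 kWh × €0.079 = €79.00
Next 500 kWh × €0.127 = €63.50
Remaining 261 kWh × €0.197 = €51.42
Energy charge = €193.92; + service €9.94 = €203.86

€203.86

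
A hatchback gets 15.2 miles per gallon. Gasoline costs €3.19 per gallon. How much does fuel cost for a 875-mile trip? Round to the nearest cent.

€183.63

Fuel = 875 mi / 15.2 mpg = 57.57 gal
Cost = 57.57 gal × €3.19/gal = €183.63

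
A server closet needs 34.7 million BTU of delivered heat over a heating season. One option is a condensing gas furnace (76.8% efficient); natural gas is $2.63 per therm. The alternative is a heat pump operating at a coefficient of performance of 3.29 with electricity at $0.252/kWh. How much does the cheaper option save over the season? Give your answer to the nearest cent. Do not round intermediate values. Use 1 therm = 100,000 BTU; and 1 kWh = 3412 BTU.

$409.32

Heat load = 34.7 × 10⁶ BTU = 34,700,000 BTU
Gas: input = 34,700,000 / 0.768 = 45,182,292 BTU = 451.8 therm → 451.8 × $2.63 = $1,188.29
Heat pump: 34,700,000 BTU / 3412 = 10,170 kWh heat; / 3.29 = 3,091 kWh in → × $0.252 = $778.98
Difference = |$1,188.29 − $778.98| = $409.32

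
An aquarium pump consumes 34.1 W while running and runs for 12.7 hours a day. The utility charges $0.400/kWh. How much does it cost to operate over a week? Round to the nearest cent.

Energy = 34.1 W × 12.7 h/day × 7 days = 3,031 Wh = 3.031 kWh
Cost = 3.031 kWh × $0.400/kWh = $1.21

$1.21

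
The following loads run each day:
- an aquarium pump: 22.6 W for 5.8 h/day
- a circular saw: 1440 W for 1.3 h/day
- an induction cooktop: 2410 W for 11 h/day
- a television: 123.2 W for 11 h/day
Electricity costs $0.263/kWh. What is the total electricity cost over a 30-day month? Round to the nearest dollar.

$236

aquarium pump: 22.6 W × 5.8 h × 30 d = 3,932 Wh = 3.932 kWh
circular saw: 1440 W × 1.3 h × 30 d = 56,160 Wh = 56.16 kWh
induction cooktop: 2410 W × 11 h × 30 d = 795,300 Wh = 795.3 kWh
television: 123.2 W × 11 h × 30 d = 40,656 Wh = 40.66 kWh
Total energy = 3.932 + 56.16 + 795.3 + 40.66 = 896 kWh
Cost = 896 kWh × $0.263 = $235.66 ≈ $236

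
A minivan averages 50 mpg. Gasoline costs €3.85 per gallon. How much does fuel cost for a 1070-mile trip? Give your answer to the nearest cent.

Fuel = 1070 mi / 50 mpg = 21.4 gal
Cost = 21.4 gal × €3.85/gal = €82.39

€82.39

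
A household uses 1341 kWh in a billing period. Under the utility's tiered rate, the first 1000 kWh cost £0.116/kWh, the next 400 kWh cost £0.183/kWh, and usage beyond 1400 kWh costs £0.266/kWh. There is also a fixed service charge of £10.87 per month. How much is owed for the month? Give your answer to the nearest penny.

£189.27

First 1000 kWh × £0.116 = £116.00
Next 341 kWh × £0.183 = £62.40
Remaining tier: 0 kWh (not reached)
Energy charge = £178.40; + service £10.87 = £189.27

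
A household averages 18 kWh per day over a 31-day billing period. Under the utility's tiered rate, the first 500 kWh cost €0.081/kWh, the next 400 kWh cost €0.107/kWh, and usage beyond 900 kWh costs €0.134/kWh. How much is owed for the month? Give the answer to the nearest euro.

€47

Usage = 18 kWh/day × 31 days = 558 kWh
First 500 kWh × €0.081 = €40.50
Next 58 kWh × €0.107 = €6.21
Remaining tier: 0 kWh (not reached)
Total = €46.71 ≈ €47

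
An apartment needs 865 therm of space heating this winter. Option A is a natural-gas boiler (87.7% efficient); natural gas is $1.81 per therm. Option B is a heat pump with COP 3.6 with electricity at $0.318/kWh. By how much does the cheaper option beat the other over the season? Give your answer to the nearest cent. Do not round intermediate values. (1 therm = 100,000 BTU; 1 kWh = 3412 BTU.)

Heat load = 865 therm × 100,000 = 86,500,000 BTU
Gas: input = 86,500,000 / 0.877 = 98,631,699 BTU = 986.3 therm → 986.3 × $1.81 = $1,785.23
Heat pump: 86,500,000 BTU / 3412 = 25,350 kWh heat; / 3.6 = 7,042 kWh in → × $0.318 = $2,239.40
Difference = |$1,785.23 − $2,239.40| = $454.17

$454.17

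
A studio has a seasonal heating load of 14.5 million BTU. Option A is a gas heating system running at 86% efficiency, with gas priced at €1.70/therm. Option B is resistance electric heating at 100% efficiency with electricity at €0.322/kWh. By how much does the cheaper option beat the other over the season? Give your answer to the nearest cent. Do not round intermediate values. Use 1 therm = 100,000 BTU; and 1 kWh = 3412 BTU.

Heat load = 14.5 × 10⁶ BTU = 14,500,000 BTU
Gas: input = 14,500,000 / 0.86 = 16,860,465 BTU = 168.6 therm → 168.6 × €1.70 = €286.63
Electric: 14,500,000 BTU / 3412 = 4,250 kWh → × €0.322 = €1,368.41
Difference = |€286.63 − €1,368.41| = €1,081.78

€1081.78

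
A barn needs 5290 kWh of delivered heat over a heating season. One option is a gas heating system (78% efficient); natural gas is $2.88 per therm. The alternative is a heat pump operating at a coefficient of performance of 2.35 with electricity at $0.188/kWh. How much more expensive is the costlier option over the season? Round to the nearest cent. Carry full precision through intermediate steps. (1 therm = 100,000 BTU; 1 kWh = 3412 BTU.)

Heat load = 5290 kWh × 3412 = 18,049,480 BTU
Gas: input = 18,049,480 / 0.78 = 23,140,359 BTU = 231.4 therm → 231.4 × $2.88 = $666.44
Heat pump: 18,049,480 BTU / 3412 = 5,290 kWh heat; / 2.35 = 2,251 kWh in → × $0.188 = $423.20
Difference = |$666.44 − $423.20| = $243.24

$243.24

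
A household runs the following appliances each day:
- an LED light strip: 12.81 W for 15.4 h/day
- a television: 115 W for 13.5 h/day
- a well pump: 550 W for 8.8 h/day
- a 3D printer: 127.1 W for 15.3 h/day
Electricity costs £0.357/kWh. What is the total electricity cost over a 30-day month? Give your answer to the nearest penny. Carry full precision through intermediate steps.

LED light strip: 12.81 W × 15.4 h × 30 d = 5,918 Wh = 5.918 kWh
television: 115 W × 13.5 h × 30 d = 46,575 Wh = 46.58 kWh
well pump: 550 W × 8.8 h × 30 d = 145,200 Wh = 145.2 kWh
3D printer: 127.1 W × 15.3 h × 30 d = 58,339 Wh = 58.34 kWh
Total energy = 5.918 + 46.58 + 145.2 + 58.34 = 256 kWh
Cost = 256 kWh × £0.357 = £91.40

£91.40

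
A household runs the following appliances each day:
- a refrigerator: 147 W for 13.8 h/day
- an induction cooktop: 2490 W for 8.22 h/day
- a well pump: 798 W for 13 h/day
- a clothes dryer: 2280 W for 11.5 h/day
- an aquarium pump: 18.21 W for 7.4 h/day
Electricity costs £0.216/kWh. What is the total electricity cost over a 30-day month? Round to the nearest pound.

refrigerator: 147 W × 13.8 h × 30 d = 60,858 Wh = 60.86 kWh
induction cooktop: 2490 W × 8.22 h × 30 d = 614,034 Wh = 614 kWh
well pump: 798 W × 13 h × 30 d = 311,220 Wh = 311.2 kWh
clothes dryer: 2280 W × 11.5 h × 30 d = 786,600 Wh = 786.6 kWh
aquarium pump: 18.21 W × 7.4 h × 30 d = 4,043 Wh = 4.043 kWh
Total energy = 60.86 + 614 + 311.2 + 786.6 + 4.043 = 1,777 kWh
Cost = 1,777 kWh × £0.216 = £383.78 ≈ £384

£384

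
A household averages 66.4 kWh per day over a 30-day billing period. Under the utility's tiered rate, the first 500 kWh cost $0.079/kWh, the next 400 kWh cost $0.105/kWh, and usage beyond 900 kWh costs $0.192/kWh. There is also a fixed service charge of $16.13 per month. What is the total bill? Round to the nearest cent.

$307.29

Usage = 66.4 kWh/day × 30 days = 1992 kWh
First 500 kWh × $0.079 = $39.50
Next 400 kWh × $0.105 = $42.00
Remaining 1092 kWh × $0.192 = $209.66
Energy charge = $291.16; + service $16.13 = $307.29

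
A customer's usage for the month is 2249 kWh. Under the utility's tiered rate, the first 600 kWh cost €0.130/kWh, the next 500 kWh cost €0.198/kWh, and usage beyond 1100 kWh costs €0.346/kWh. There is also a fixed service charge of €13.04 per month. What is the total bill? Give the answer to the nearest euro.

€588

First 600 kWh × €0.130 = €78.00
Next 500 kWh × €0.198 = €99.00
Remaining 1149 kWh × €0.346 = €397.55
Energy charge = €574.55; + service €13.04 = €587.59 ≈ €588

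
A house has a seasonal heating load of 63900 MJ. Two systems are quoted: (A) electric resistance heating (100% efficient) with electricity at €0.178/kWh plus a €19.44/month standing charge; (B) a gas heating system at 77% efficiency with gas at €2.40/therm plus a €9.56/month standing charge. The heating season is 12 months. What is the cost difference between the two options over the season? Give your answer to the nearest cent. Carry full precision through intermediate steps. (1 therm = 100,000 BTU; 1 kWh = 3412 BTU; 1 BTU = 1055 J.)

€1390.50

Heat load = 63900 MJ = 63,900,000,000 J / 1055 = 60,568,720 BTU
Gas: input = 60,568,720 / 0.77 = 78,660,676 BTU = 786.6 therm → 786.6 × €2.40 = €1,887.86; + 12 × €9.56 standing = €2,002.58
Electric: 60,568,720 BTU / 3412 = 17,750 kWh → × €0.178 = €3,159.80; + 12 × €19.44 standing = €3,393.08
Difference = |€2,002.58 − €3,393.08| = €1,390.50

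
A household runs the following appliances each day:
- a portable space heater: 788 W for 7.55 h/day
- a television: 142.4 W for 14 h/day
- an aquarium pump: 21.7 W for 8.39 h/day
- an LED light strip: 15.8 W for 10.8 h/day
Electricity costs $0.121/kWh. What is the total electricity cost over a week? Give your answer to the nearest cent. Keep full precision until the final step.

$7.03

portable space heater: 788 W × 7.55 h × 7 d = 41,646 Wh = 41.65 kWh
television: 142.4 W × 14 h × 7 d = 13,955 Wh = 13.96 kWh
aquarium pump: 21.7 W × 8.39 h × 7 d = 1,274 Wh = 1.274 kWh
LED light strip: 15.8 W × 10.8 h × 7 d = 1,194 Wh = 1.194 kWh
Total energy = 41.65 + 13.96 + 1.274 + 1.194 = 58.07 kWh
Cost = 58.07 kWh × $0.121 = $7.03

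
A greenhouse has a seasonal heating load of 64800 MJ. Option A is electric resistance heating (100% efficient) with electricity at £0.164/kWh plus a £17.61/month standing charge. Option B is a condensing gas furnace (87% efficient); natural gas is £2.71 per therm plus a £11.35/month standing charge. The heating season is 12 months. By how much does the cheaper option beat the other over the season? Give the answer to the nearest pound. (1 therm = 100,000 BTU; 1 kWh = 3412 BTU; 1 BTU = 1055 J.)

£1114

Heat load = 64800 MJ = 64,800,000,000 J / 1055 = 61,421,801 BTU
Gas: input = 61,421,801 / 0.87 = 70,599,771 BTU = 706 therm → 706 × £2.71 = £1,913.25; + 12 × £11.35 standing = £2,049.45
Electric: 61,421,801 BTU / 3412 = 18,000 kWh → × £0.164 = £2,952.28; + 12 × £17.61 standing = £3,163.60
Difference = |£2,049.45 − £3,163.60| = £1,114.15 ≈ £1114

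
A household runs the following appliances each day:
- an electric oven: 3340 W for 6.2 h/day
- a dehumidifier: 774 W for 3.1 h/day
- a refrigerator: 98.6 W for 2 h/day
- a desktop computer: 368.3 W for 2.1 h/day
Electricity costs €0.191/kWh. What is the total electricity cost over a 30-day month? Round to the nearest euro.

electric oven: 3340 W × 6.2 h × 30 d = 621,240 Wh = 621.2 kWh
dehumidifier: 774 W × 3.1 h × 30 d = 71,982 Wh = 71.98 kWh
refrigerator: 98.6 W × 2 h × 30 d = 5,916 Wh = 5.916 kWh
desktop computer: 368.3 W × 2.1 h × 30 d = 23,203 Wh = 23.2 kWh
Total energy = 621.2 + 71.98 + 5.916 + 23.2 = 722.3 kWh
Cost = 722.3 kWh × €0.191 = €137.97 ≈ €138

€138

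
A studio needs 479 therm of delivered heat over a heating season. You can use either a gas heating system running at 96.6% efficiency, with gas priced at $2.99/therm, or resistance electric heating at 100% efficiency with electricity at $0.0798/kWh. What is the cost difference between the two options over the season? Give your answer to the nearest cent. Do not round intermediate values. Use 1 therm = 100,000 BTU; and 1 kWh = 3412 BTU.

$362.33

Heat load = 479 therm × 100,000 = 47,900,000 BTU
Gas: input = 47,900,000 / 0.966 = 49,585,921 BTU = 495.9 therm → 495.9 × $2.99 = $1,482.62
Electric: 47,900,000 BTU / 3412 = 14,040 kWh → × $0.0798 = $1,120.29
Difference = |$1,482.62 − $1,120.29| = $362.33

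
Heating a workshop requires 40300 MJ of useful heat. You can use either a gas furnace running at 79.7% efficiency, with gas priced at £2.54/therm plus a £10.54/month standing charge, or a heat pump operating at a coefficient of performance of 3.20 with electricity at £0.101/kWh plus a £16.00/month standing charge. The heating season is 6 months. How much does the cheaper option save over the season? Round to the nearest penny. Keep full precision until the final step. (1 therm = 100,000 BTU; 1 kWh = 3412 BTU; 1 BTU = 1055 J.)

Heat load = 40300 MJ = 40,300,000,000 J / 1055 = 38,199,052 BTU
Gas: input = 38,199,052 / 0.797 = 47,928,547 BTU = 479.3 therm → 479.3 × £2.54 = £1,217.39; + 6 × £10.54 standing = £1,280.63
Heat pump: 38,199,052 BTU / 3412 = 11,200 kWh heat; / 3.20 = 3,499 kWh in → × £0.101 = £353.36; + 6 × £16.00 standing = £449.36
Difference = |£1,280.63 − £449.36| = £831.27

£831.27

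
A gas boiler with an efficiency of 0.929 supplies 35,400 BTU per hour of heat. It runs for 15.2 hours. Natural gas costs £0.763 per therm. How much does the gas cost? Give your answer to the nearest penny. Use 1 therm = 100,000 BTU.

£4.42

Heat delivered = 35,400 BTU/h × 15.2 h = 538,080 BTU
Gas input = 538,080 / 0.929 = 579,203 BTU
= 579,203 / 100,000 = 5.792 therm
Cost = 5.792 × £0.763/therm = £4.42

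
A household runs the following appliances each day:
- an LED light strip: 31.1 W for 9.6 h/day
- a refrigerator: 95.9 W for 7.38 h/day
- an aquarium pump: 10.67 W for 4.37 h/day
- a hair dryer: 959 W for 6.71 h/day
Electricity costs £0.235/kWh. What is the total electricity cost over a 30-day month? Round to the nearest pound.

£53

LED light strip: 31.1 W × 9.6 h × 30 d = 8,957 Wh = 8.957 kWh
refrigerator: 95.9 W × 7.38 h × 30 d = 21,232 Wh = 21.23 kWh
aquarium pump: 10.67 W × 4.37 h × 30 d = 1,399 Wh = 1.399 kWh
hair dryer: 959 W × 6.71 h × 30 d = 193,047 Wh = 193 kWh
Total energy = 8.957 + 21.23 + 1.399 + 193 = 224.6 kWh
Cost = 224.6 kWh × £0.235 = £52.79 ≈ £53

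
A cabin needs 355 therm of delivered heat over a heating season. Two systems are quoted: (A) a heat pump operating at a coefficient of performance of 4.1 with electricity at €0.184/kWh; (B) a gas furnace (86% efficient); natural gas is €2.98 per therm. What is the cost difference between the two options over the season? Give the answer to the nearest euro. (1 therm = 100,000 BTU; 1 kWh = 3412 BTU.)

Heat load = 355 therm × 100,000 = 35,500,000 BTU
Gas: input = 35,500,000 / 0.86 = 41,279,070 BTU = 412.8 therm → 412.8 × €2.98 = €1,230.12
Heat pump: 35,500,000 BTU / 3412 = 10,400 kWh heat; / 4.1 = 2,538 kWh in → × €0.184 = €466.93
Difference = |€1,230.12 − €466.93| = €763.18 ≈ €763

€763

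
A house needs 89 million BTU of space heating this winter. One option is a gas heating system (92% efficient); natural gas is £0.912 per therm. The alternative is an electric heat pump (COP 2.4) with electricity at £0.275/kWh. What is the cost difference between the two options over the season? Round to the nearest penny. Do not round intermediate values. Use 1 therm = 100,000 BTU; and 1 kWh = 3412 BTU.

£2106.58

Heat load = 89 × 10⁶ BTU = 89,000,000 BTU
Gas: input = 89,000,000 / 0.92 = 96,739,130 BTU = 967.4 therm → 967.4 × £0.912 = £882.26
Heat pump: 89,000,000 BTU / 3412 = 26,080 kWh heat; / 2.4 = 10,870 kWh in → × £0.275 = £2,988.84
Difference = |£882.26 − £2,988.84| = £2,106.58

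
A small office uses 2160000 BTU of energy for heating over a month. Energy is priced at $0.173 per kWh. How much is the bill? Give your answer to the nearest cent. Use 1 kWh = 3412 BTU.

2160000 BTU × (0.00029308 kWh/BTU) = 633.1 kWh
Cost = 633.1 kWh × $0.173/kWh = $109.52

$109.52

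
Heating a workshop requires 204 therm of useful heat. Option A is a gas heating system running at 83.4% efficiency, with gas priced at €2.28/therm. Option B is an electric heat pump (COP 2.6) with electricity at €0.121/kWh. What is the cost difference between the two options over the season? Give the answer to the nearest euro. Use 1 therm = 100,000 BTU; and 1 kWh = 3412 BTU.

€279

Heat load = 204 therm × 100,000 = 20,400,000 BTU
Gas: input = 20,400,000 / 0.834 = 24,460,432 BTU = 244.6 therm → 244.6 × €2.28 = €557.70
Heat pump: 20,400,000 BTU / 3412 = 5,979 kWh heat; / 2.6 = 2,300 kWh in → × €0.121 = €278.25
Difference = |€557.70 − €278.25| = €279.45 ≈ €279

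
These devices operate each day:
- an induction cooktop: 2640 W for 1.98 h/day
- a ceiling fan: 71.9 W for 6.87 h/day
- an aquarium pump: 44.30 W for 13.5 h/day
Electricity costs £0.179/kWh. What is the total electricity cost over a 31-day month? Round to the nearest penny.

induction cooktop: 2640 W × 1.98 h × 31 d = 162,043 Wh = 162 kWh
ceiling fan: 71.9 W × 6.87 h × 31 d = 15,313 Wh = 15.31 kWh
aquarium pump: 44.30 W × 13.5 h × 31 d = 18,540 Wh = 18.54 kWh
Total energy = 162 + 15.31 + 18.54 = 195.9 kWh
Cost = 195.9 kWh × £0.179 = £35.07

£35.07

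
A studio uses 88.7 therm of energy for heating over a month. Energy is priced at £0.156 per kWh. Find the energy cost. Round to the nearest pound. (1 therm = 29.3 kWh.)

£405

88.7 therm × (29.3 kWh/therm) = 2,599 kWh
Cost = 2,599 kWh × £0.156/kWh = £405.43 ≈ £405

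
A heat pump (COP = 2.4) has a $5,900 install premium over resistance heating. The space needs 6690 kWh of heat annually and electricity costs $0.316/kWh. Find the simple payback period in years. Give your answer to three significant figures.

4.78 years

Resistance: 6690 kWh × $0.316 = $2,114.04/yr
Heat pump: 6690 / 2.4 = 2788 kWh in → × $0.316 = $880.85/yr
Annual savings = $1,233.19
Payback = $5,900 / $1,233.19 = 4.78 years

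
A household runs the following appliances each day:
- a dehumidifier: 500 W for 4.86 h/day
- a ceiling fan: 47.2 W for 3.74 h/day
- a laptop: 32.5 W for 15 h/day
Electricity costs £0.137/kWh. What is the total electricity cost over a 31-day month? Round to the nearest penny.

£13.14

dehumidifier: 500 W × 4.86 h × 31 d = 75,330 Wh = 75.33 kWh
ceiling fan: 47.2 W × 3.74 h × 31 d = 5,472 Wh = 5.472 kWh
laptop: 32.5 W × 15 h × 31 d = 15,112 Wh = 15.11 kWh
Total energy = 75.33 + 5.472 + 15.11 = 95.91 kWh
Cost = 95.91 kWh × £0.137 = £13.14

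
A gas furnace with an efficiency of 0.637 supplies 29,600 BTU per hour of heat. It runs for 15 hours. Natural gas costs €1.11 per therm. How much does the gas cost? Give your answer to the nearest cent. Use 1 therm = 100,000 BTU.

Heat delivered = 29,600 BTU/h × 15 h = 444,000 BTU
Gas input = 444,000 / 0.637 = 697,017 BTU
= 697,017 / 100,000 = 6.97 therm
Cost = 6.97 × €1.11/therm = €7.74

€7.74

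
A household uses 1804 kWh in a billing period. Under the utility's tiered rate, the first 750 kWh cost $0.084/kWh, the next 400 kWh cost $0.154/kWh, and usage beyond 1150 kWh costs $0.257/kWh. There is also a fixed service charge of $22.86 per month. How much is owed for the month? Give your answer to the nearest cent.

$315.54

First 750 kWh × $0.084 = $63.00
Next 400 kWh × $0.154 = $61.60
Remaining 654 kWh × $0.257 = $168.08
Energy charge = $292.68; + service $22.86 = $315.54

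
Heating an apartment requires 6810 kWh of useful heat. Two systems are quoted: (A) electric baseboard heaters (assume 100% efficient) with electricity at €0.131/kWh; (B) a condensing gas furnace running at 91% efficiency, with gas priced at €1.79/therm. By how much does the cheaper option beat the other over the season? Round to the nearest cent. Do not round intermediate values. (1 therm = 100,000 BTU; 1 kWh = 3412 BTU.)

Heat load = 6810 kWh × 3412 = 23,235,720 BTU
Gas: input = 23,235,720 / 0.91 = 25,533,758 BTU = 255.3 therm → 255.3 × €1.79 = €457.05
Electric: 23,235,720 BTU / 3412 = 6,810 kWh → × €0.131 = €892.11
Difference = |€457.05 − €892.11| = €435.06

€435.06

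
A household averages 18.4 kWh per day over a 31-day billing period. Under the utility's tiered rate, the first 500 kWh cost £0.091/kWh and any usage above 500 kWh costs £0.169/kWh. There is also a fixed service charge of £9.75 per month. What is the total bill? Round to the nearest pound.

£67

Usage = 18.4 kWh/day × 31 days = 570.4 kWh
First 500 kWh × £0.091 = £45.50
Remaining 70.4 kWh × £0.169 = £11.90
Energy charge = £57.40; + service £9.75 = £67.15 ≈ £67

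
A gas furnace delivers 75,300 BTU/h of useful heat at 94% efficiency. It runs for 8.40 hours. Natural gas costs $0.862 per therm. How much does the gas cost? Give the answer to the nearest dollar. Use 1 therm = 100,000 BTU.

$6

Heat delivered = 75,300 BTU/h × 8.40 h = 632,520 BTU
Gas input = 632,520 / 0.94 = 672,894 BTU
= 672,894 / 100,000 = 6.729 therm
Cost = 6.729 × $0.862/therm = $5.80 ≈ $6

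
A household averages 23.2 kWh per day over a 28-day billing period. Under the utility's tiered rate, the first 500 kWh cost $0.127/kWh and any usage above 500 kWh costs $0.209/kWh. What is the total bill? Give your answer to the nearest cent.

$94.77

Usage = 23.2 kWh/day × 28 days = 649.6 kWh
First 500 kWh × $0.127 = $63.50
Remaining 149.6 kWh × $0.209 = $31.27
Total = $94.77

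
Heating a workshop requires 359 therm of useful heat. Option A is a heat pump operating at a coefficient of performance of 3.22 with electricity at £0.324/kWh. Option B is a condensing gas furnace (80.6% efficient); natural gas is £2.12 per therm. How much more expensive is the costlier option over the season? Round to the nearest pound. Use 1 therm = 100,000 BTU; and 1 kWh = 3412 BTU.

Heat load = 359 therm × 100,000 = 35,900,000 BTU
Gas: input = 35,900,000 / 0.806 = 44,540,943 BTU = 445.4 therm → 445.4 × £2.12 = £944.27
Heat pump: 35,900,000 BTU / 3412 = 10,520 kWh heat; / 3.22 = 3,268 kWh in → × £0.324 = £1,058.70
Difference = |£944.27 − £1,058.70| = £114.44 ≈ £114

£114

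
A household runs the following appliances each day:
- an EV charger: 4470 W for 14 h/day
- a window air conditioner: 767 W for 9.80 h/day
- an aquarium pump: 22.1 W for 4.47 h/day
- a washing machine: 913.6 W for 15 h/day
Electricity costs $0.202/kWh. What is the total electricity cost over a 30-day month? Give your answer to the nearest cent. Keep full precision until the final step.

$508.43

EV charger: 4470 W × 14 h × 30 d = 1,877,400 Wh = 1,877 kWh
window air conditioner: 767 W × 9.80 h × 30 d = 225,498 Wh = 225.5 kWh
aquarium pump: 22.1 W × 4.47 h × 30 d = 2,964 Wh = 2.964 kWh
washing machine: 913.6 W × 15 h × 30 d = 411,120 Wh = 411.1 kWh
Total energy = 1,877 + 225.5 + 2.964 + 411.1 = 2,517 kWh
Cost = 2,517 kWh × $0.202 = $508.43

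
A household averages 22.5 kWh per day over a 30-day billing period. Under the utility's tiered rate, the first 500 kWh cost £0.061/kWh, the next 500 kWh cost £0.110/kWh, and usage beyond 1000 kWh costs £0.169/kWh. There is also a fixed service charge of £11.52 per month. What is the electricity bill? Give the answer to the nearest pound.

Usage = 22.5 kWh/day × 30 days = 675 kWh
First 500 kWh × £0.061 = £30.50
Next 175 kWh × £0.110 = £19.25
Remaining tier: 0 kWh (not reached)
Energy charge = £49.75; + service £11.52 = £61.27 ≈ £61

£61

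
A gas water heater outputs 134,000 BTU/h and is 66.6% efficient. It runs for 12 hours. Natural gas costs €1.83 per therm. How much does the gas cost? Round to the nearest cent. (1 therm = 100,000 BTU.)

€44.18

Heat delivered = 134,000 BTU/h × 12 h = 1,608,000 BTU
Gas input = 1,608,000 / 0.666 = 2,414,414 BTU
= 2,414,414 / 100,000 = 24.14 therm
Cost = 24.14 × €1.83/therm = €44.18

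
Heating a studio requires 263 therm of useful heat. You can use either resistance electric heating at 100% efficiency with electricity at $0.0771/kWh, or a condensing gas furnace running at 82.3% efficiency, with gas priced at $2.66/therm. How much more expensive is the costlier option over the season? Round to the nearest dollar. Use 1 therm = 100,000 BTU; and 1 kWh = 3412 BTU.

Heat load = 263 therm × 100,000 = 26,300,000 BTU
Gas: input = 26,300,000 / 0.823 = 31,956,258 BTU = 319.6 therm → 319.6 × $2.66 = $850.04
Electric: 26,300,000 BTU / 3412 = 7,708 kWh → × $0.0771 = $594.29
Difference = |$850.04 − $594.29| = $255.74 ≈ $256

$256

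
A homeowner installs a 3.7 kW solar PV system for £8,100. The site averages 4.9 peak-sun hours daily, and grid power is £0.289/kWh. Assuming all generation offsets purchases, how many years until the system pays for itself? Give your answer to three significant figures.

Daily generation = 3.7 kW × 4.9 h = 18.13 kWh
Annual generation = 18.13 × 365 = 6617.5 kWh
Annual savings = 6617.5 × £0.289 = £1,912.44
Payback = £8,100 / £1,912.44 = 4.24 years

4.24 years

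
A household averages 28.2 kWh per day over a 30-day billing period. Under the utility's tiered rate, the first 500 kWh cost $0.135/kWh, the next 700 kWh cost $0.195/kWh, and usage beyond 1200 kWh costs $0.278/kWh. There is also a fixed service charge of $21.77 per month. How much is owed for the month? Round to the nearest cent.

Usage = 28.2 kWh/day × 30 days = 846 kWh
First 500 kWh × $0.135 = $67.50
Next 346 kWh × $0.195 = $67.47
Remaining tier: 0 kWh (not reached)
Energy charge = $134.97; + service $21.77 = $156.74

$156.74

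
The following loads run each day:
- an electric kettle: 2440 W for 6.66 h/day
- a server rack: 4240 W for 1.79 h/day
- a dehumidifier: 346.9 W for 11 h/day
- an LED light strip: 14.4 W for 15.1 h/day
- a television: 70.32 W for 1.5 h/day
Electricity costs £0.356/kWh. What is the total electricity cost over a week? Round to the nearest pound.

electric kettle: 2440 W × 6.66 h × 7 d = 113,753 Wh = 113.8 kWh
server rack: 4240 W × 1.79 h × 7 d = 53,127 Wh = 53.13 kWh
dehumidifier: 346.9 W × 11 h × 7 d = 26,711 Wh = 26.71 kWh
LED light strip: 14.4 W × 15.1 h × 7 d = 1,522 Wh = 1.522 kWh
television: 70.32 W × 1.5 h × 7 d = 738 Wh = 0.7384 kWh
Total energy = 113.8 + 53.13 + 26.71 + 1.522 + 0.7384 = 195.9 kWh
Cost = 195.9 kWh × £0.356 = £69.72 ≈ £70

£70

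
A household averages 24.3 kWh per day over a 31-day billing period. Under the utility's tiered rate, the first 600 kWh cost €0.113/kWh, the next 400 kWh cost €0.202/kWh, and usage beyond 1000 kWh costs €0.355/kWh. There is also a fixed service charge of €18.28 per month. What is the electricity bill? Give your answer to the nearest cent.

€117.05

Usage = 24.3 kWh/day × 31 days = 753.3 kWh
First 600 kWh × €0.113 = €67.80
Next 153.3 kWh × €0.202 = €30.97
Remaining tier: 0 kWh (not reached)
Energy charge = €98.77; + service €18.28 = €117.05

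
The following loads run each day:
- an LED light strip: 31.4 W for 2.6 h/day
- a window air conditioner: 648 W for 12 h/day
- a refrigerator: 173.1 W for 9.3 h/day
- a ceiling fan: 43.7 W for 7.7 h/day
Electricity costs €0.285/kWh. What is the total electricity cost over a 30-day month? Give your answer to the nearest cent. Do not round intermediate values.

LED light strip: 31.4 W × 2.6 h × 30 d = 2,449 Wh = 2.449 kWh
window air conditioner: 648 W × 12 h × 30 d = 233,280 Wh = 233.3 kWh
refrigerator: 173.1 W × 9.3 h × 30 d = 48,295 Wh = 48.29 kWh
ceiling fan: 43.7 W × 7.7 h × 30 d = 10,095 Wh = 10.09 kWh
Total energy = 2.449 + 233.3 + 48.29 + 10.09 = 294.1 kWh
Cost = 294.1 kWh × €0.285 = €83.82

€83.82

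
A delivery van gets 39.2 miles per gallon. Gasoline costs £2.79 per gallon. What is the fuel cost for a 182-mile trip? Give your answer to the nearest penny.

£12.95

Fuel = 182 mi / 39.2 mpg = 4.643 gal
Cost = 4.643 gal × £2.79/gal = £12.95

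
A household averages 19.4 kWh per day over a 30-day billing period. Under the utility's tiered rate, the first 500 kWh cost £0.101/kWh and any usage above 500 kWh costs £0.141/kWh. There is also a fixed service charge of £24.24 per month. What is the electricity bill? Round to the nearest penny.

Usage = 19.4 kWh/day × 30 days = 582 kWh
First 500 kWh × £0.101 = £50.50
Remaining 82 kWh × £0.141 = £11.56
Energy charge = £62.06; + service £24.24 = £86.30

£86.30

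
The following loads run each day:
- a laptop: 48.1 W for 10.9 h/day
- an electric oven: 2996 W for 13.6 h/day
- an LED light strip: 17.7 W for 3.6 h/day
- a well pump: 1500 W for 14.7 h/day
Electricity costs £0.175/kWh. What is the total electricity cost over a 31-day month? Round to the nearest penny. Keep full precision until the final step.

laptop: 48.1 W × 10.9 h × 31 d = 16,253 Wh = 16.25 kWh
electric oven: 2996 W × 13.6 h × 31 d = 1,263,114 Wh = 1,263 kWh
LED light strip: 17.7 W × 3.6 h × 31 d = 1,975 Wh = 1.975 kWh
well pump: 1500 W × 14.7 h × 31 d = 683,550 Wh = 683.5 kWh
Total energy = 16.25 + 1,263 + 1.975 + 683.5 = 1,965 kWh
Cost = 1,965 kWh × £0.175 = £343.86

£343.86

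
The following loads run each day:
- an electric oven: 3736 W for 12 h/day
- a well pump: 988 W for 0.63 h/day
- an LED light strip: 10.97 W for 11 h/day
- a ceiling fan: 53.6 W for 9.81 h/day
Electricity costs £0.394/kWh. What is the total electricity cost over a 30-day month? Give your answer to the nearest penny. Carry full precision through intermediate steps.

£544.91

electric oven: 3736 W × 12 h × 30 d = 1,344,960 Wh = 1,345 kWh
well pump: 988 W × 0.63 h × 30 d = 18,673 Wh = 18.67 kWh
LED light strip: 10.97 W × 11 h × 30 d = 3,620 Wh = 3.62 kWh
ceiling fan: 53.6 W × 9.81 h × 30 d = 15,774 Wh = 15.77 kWh
Total energy = 1,345 + 18.67 + 3.62 + 15.77 = 1,383 kWh
Cost = 1,383 kWh × £0.394 = £544.91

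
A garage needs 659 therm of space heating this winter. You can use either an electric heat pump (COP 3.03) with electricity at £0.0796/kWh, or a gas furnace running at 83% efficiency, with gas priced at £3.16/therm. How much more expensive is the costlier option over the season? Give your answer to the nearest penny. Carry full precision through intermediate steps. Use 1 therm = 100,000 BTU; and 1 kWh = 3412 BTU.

Heat load = 659 therm × 100,000 = 65,900,000 BTU
Gas: input = 65,900,000 / 0.83 = 79,397,590 BTU = 794 therm → 794 × £3.16 = £2,508.96
Heat pump: 65,900,000 BTU / 3412 = 19,310 kWh heat; / 3.03 = 6,374 kWh in → × £0.0796 = £507.40
Difference = |£2,508.96 − £507.40| = £2,001.57

£2001.57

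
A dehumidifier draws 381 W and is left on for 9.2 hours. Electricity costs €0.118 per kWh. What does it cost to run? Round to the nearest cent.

€0.41

Energy = 381 W × 9.2 h = 3,505 Wh = 3.505 kWh
Cost = 3.505 kWh × €0.118/kWh = €0.41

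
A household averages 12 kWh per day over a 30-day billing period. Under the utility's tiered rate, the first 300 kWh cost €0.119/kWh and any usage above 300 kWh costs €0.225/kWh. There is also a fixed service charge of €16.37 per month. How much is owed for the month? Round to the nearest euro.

Usage = 12 kWh/day × 30 days = 360 kWh
First 300 kWh × €0.119 = €35.70
Remaining 60 kWh × €0.225 = €13.50
Energy charge = €49.20; + service €16.37 = €65.57 ≈ €66

€66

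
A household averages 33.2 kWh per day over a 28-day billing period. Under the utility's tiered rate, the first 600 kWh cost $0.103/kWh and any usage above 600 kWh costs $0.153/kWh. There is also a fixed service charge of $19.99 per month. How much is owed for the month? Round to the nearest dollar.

$132

Usage = 33.2 kWh/day × 28 days = 929.6 kWh
First 600 kWh × $0.103 = $61.80
Remaining 329.6 kWh × $0.153 = $50.43
Energy charge = $112.23; + service $19.99 = $132.22 ≈ $132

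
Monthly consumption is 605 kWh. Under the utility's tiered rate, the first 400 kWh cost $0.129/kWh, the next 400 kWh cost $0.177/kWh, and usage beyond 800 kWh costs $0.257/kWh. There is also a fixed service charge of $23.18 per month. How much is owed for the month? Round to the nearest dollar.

First 400 kWh × $0.129 = $51.60
Next 205 kWh × $0.177 = $36.28
Remaining tier: 0 kWh (not reached)
Energy charge = $87.88; + service $23.18 = $111.06 ≈ $111

$111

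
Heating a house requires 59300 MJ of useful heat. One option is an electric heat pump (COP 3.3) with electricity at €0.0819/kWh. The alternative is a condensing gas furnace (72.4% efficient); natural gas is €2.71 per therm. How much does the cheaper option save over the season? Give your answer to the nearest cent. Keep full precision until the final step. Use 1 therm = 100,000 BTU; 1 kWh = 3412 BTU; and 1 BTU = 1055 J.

Heat load = 59300 MJ = 59,300,000,000 J / 1055 = 56,208,531 BTU
Gas: input = 56,208,531 / 0.724 = 77,636,092 BTU = 776.4 therm → 776.4 × €2.71 = €2,103.94
Heat pump: 56,208,531 BTU / 3412 = 16,470 kWh heat; / 3.3 = 4,992 kWh in → × €0.0819 = €408.85
Difference = |€2,103.94 − €408.85| = €1,695.09

€1695.09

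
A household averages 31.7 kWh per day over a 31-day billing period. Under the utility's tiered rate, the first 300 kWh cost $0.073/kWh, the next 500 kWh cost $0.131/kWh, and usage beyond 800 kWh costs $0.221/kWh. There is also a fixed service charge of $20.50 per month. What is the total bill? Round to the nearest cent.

$148.28

Usage = 31.7 kWh/day × 31 days = 982.7 kWh
First 300 kWh × $0.073 = $21.90
Next 500 kWh × $0.131 = $65.50
Remaining 182.7 kWh × $0.221 = $40.38
Energy charge = $127.78; + service $20.50 = $148.28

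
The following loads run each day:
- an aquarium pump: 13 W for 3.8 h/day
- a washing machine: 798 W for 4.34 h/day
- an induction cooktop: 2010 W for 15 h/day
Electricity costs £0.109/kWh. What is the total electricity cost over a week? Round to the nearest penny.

£25.68

aquarium pump: 13 W × 3.8 h × 7 d = 346 Wh = 0.3458 kWh
washing machine: 798 W × 4.34 h × 7 d = 24,243 Wh = 24.24 kWh
induction cooktop: 2010 W × 15 h × 7 d = 211,050 Wh = 211.1 kWh
Total energy = 0.3458 + 24.24 + 211.1 = 235.6 kWh
Cost = 235.6 kWh × £0.109 = £25.68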